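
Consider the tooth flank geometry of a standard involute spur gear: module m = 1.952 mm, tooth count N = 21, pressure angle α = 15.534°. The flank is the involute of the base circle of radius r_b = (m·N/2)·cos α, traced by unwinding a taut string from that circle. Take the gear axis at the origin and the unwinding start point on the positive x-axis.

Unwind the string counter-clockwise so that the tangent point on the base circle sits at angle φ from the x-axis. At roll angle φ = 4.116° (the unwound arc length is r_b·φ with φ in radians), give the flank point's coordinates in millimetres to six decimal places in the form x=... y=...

x=19.798205 y=0.002439

pitch radius r_p = m·N/2 = 1.952·21/2 = 20.496000
base radius r_b = r_p·cos α = 20.496000·cos 15.534° = 19.747316
roll angle φ = 4.116° = 0.07183775 rad
x = r_b·(cos φ + φ·sin φ) = 19.747316·(0.99742078 + 0.07183775·0.07177598) = 19.798205
y = r_b·(sin φ − φ·cos φ) = 19.747316·(0.07177598 − 0.07183775·0.99742078) = 0.002439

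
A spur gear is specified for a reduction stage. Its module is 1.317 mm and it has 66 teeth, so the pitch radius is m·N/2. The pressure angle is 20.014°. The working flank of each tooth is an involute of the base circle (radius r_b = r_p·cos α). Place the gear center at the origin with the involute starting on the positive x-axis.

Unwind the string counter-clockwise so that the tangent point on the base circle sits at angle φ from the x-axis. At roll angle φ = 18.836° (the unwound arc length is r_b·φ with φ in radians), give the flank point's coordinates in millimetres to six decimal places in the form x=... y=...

pitch radius r_p = m·N/2 = 1.317·66/2 = 43.461000
base radius r_b = r_p·cos α = 43.461000·cos 20.014° = 40.836348
roll angle φ = 18.836° = 0.32875022 rad
x = r_b·(cos φ + φ·sin φ) = 40.836348·(0.94644659 + 0.32875022·0.32286043) = 42.983810
y = r_b·(sin φ − φ·cos φ) = 40.836348·(0.32286043 − 0.32875022·0.94644659) = 0.478435

x=42.983810 y=0.478435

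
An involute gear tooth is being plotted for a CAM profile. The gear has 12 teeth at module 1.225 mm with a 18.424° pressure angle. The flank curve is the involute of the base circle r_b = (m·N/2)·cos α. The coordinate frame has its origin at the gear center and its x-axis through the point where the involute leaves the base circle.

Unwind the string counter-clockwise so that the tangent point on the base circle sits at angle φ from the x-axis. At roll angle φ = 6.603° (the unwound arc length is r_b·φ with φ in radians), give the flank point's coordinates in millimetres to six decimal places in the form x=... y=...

pitch radius r_p = m·N/2 = 1.225·12/2 = 7.350000
base radius r_b = r_p·cos α = 7.350000·cos 18.424° = 6.973266
roll angle φ = 6.603° = 0.11524409 rad
x = r_b·(cos φ + φ·sin φ) = 6.973266·(0.99336675 + 0.11524409·0.11498916) = 7.019419
y = r_b·(sin φ − φ·cos φ) = 6.973266·(0.11498916 − 0.11524409·0.99336675) = 0.003553

x=7.019419 y=0.003553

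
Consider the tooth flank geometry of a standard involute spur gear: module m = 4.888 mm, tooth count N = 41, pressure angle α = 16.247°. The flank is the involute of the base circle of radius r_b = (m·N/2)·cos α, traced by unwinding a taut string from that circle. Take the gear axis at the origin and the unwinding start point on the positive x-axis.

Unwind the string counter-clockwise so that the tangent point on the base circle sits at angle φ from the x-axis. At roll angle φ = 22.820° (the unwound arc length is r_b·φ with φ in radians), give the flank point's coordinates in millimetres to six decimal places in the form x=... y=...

pitch radius r_p = m·N/2 = 4.888·41/2 = 100.204000
base radius r_b = r_p·cos α = 100.204000·cos 16.247° = 96.202304
roll angle φ = 22.820° = 0.39828414 rad
x = r_b·(cos φ + φ·sin φ) = 96.202304·(0.92172783 + 0.39828414·0.38783735) = 103.532659
y = r_b·(sin φ − φ·cos φ) = 96.202304·(0.38783735 − 0.39828414·0.92172783) = 1.994060

x=103.532659 y=1.994060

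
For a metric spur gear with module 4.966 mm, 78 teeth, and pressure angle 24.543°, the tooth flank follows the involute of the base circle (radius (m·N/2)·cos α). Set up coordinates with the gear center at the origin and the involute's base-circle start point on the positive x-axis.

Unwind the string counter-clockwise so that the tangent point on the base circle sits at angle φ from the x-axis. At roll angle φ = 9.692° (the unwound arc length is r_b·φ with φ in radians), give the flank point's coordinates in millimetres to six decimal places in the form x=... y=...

pitch radius r_p = m·N/2 = 4.966·78/2 = 193.674000
base radius r_b = r_p·cos α = 193.674000·cos 24.543° = 176.175514
roll angle φ = 9.692° = 0.16915731 rad
x = r_b·(cos φ + φ·sin φ) = 176.175514·(0.98572699 + 0.16915731·0.16835175) = 178.678072
y = r_b·(sin φ − φ·cos φ) = 176.175514·(0.16835175 − 0.16915731·0.98572699) = 0.283435

x=178.678072 y=0.283435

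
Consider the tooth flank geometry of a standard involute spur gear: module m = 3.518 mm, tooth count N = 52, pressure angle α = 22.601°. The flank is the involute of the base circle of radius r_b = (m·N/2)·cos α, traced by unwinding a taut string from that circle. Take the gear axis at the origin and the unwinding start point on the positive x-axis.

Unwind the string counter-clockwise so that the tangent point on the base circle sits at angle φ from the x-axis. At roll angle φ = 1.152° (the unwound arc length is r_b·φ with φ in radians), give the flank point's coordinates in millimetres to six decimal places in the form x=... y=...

pitch radius r_p = m·N/2 = 3.518·52/2 = 91.468000
base radius r_b = r_p·cos α = 91.468000·cos 22.601° = 84.443579
roll angle φ = 1.152° = 0.02010619 rad
x = r_b·(cos φ + φ·sin φ) = 84.443579·(0.99979788 + 0.02010619·0.02010484) = 84.460645
y = r_b·(sin φ − φ·cos φ) = 84.443579·(0.02010484 − 0.02010619·0.99979788) = 0.000229

x=84.460645 y=0.000229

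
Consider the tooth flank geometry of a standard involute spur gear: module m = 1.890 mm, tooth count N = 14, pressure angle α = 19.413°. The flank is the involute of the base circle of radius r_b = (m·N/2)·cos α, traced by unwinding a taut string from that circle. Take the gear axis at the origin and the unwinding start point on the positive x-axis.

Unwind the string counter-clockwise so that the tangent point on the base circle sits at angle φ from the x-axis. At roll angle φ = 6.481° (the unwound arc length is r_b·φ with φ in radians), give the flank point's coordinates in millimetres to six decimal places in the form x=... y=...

x=12.557410 y=0.006012

pitch radius r_p = m·N/2 = 1.890·14/2 = 13.230000
base radius r_b = r_p·cos α = 13.230000·cos 19.413° = 12.477838
roll angle φ = 6.481° = 0.11311479 rad
x = r_b·(cos φ + φ·sin φ) = 12.477838·(0.99360934 + 0.11311479·0.11287373) = 12.557410
y = r_b·(sin φ − φ·cos φ) = 12.477838·(0.11287373 − 0.11311479·0.99360934) = 0.006012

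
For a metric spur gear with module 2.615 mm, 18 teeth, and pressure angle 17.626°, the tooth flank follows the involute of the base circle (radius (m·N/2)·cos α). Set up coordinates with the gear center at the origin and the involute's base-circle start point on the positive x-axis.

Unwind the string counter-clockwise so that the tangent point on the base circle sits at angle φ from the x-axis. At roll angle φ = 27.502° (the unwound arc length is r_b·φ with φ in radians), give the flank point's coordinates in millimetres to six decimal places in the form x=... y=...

x=24.867123 y=0.807971

pitch radius r_p = m·N/2 = 2.615·18/2 = 23.535000
base radius r_b = r_p·cos α = 23.535000·cos 17.626° = 22.430111
roll angle φ = 27.502° = 0.48000045 rad
x = r_b·(cos φ + φ·sin φ) = 22.430111·(0.88699471 + 0.48000045·0.46177958) = 24.867123
y = r_b·(sin φ − φ·cos φ) = 22.430111·(0.46177958 − 0.48000045·0.88699471) = 0.807971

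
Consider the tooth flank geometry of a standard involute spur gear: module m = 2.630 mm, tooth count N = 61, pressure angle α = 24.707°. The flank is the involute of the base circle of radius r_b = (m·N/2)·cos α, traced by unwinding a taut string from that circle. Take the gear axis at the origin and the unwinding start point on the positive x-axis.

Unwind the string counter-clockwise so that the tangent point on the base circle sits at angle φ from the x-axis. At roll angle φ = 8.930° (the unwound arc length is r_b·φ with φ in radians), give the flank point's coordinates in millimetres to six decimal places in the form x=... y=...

x=73.751610 y=0.091742

pitch radius r_p = m·N/2 = 2.630·61/2 = 80.215000
base radius r_b = r_p·cos α = 80.215000·cos 24.707° = 72.871888
roll angle φ = 8.930° = 0.15585790 rad
x = r_b·(cos φ + φ·sin φ) = 72.871888·(0.98787872 + 0.15585790·0.15522766) = 73.751610
y = r_b·(sin φ − φ·cos φ) = 72.871888·(0.15522766 − 0.15585790·0.98787872) = 0.091742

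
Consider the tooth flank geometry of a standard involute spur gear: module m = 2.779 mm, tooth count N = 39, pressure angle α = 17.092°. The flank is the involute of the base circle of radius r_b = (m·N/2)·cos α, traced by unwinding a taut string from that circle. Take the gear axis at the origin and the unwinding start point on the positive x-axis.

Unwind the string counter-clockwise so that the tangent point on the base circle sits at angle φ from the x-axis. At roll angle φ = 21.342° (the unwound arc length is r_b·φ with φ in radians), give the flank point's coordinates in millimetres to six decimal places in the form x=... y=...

x=55.266800 y=0.880003

pitch radius r_p = m·N/2 = 2.779·39/2 = 54.190500
base radius r_b = r_p·cos α = 54.190500·cos 17.092° = 51.797126
roll angle φ = 21.342° = 0.37248817 rad
x = r_b·(cos φ + φ·sin φ) = 51.797126·(0.93142470 + 0.37248817·0.36393410) = 55.266800
y = r_b·(sin φ − φ·cos φ) = 51.797126·(0.36393410 − 0.37248817·0.93142470) = 0.880003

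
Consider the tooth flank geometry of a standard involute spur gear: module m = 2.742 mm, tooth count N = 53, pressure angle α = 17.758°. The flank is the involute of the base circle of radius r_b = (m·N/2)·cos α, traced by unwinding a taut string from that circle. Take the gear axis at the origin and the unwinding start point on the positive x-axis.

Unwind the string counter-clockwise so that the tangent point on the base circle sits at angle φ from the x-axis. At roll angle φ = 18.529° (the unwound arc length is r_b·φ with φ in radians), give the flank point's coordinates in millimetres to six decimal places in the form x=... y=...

x=72.725376 y=0.772022

pitch radius r_p = m·N/2 = 2.742·53/2 = 72.663000
base radius r_b = r_p·cos α = 72.663000·cos 17.758° = 69.200842
roll angle φ = 18.529° = 0.32339206 rad
x = r_b·(cos φ + φ·sin φ) = 69.200842·(0.94816293 + 0.32339206·0.31778461) = 72.725376
y = r_b·(sin φ − φ·cos φ) = 69.200842·(0.31778461 − 0.32339206·0.94816293) = 0.772022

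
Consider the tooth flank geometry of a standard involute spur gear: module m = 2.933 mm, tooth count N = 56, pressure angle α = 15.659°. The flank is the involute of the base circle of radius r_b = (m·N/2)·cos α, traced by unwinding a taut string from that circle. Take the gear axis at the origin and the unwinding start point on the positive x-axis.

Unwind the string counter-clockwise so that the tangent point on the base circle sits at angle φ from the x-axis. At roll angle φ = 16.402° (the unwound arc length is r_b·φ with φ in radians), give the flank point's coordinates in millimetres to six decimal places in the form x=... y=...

x=82.250032 y=0.613314

pitch radius r_p = m·N/2 = 2.933·56/2 = 82.124000
base radius r_b = r_p·cos α = 82.124000·cos 15.659° = 79.075979
roll angle φ = 16.402° = 0.28626890 rad
x = r_b·(cos φ + φ·sin φ) = 79.075979·(0.95930412 + 0.28626890·0.28237494) = 82.250032
y = r_b·(sin φ − φ·cos φ) = 79.075979·(0.28237494 − 0.28626890·0.95930412) = 0.613314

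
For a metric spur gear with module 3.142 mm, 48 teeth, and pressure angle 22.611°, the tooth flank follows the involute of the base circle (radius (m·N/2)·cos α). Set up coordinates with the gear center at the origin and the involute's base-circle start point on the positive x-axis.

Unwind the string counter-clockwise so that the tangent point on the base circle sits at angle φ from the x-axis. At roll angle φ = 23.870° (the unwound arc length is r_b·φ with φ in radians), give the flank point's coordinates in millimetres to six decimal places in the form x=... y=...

x=75.393317 y=1.648902

pitch radius r_p = m·N/2 = 3.142·48/2 = 75.408000
base radius r_b = r_p·cos α = 75.408000·cos 22.611° = 69.611871
roll angle φ = 23.870° = 0.41661009 rad
x = r_b·(cos φ + φ·sin φ) = 69.611871·(0.91446596 + 0.41661009·0.40466283) = 75.393317
y = r_b·(sin φ − φ·cos φ) = 69.611871·(0.40466283 − 0.41661009·0.91446596) = 1.648902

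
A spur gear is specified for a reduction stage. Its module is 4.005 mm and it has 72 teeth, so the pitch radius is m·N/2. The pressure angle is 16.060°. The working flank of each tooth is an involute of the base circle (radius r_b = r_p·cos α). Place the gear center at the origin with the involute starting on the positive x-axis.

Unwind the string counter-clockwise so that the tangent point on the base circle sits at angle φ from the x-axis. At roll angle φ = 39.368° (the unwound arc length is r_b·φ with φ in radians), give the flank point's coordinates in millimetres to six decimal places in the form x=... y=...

x=167.498886 y=14.286086

pitch radius r_p = m·N/2 = 4.005·72/2 = 144.180000
base radius r_b = r_p·cos α = 144.180000·cos 16.060° = 138.553018
roll angle φ = 39.368° = 0.68710122 rad
x = r_b·(cos φ + φ·sin φ) = 138.553018·(0.77308795 + 0.68710122·0.63429884) = 167.498886
y = r_b·(sin φ − φ·cos φ) = 138.553018·(0.63429884 − 0.68710122·0.77308795) = 14.286086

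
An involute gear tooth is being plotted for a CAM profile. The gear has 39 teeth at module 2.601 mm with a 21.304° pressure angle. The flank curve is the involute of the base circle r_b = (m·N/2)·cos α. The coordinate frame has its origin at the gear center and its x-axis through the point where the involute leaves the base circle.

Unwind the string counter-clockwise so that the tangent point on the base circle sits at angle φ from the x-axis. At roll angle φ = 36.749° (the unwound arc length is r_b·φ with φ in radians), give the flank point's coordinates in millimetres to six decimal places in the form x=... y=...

pitch radius r_p = m·N/2 = 2.601·39/2 = 50.719500
base radius r_b = r_p·cos α = 50.719500·cos 21.304° = 47.253627
roll angle φ = 36.749° = 0.64139105 rad
x = r_b·(cos φ + φ·sin φ) = 47.253627·(0.80126426 + 0.64139105·0.59831062) = 55.996272
y = r_b·(sin φ − φ·cos φ) = 47.253627·(0.59831062 − 0.64139105·0.80126426) = 3.987587

x=55.996272 y=3.987587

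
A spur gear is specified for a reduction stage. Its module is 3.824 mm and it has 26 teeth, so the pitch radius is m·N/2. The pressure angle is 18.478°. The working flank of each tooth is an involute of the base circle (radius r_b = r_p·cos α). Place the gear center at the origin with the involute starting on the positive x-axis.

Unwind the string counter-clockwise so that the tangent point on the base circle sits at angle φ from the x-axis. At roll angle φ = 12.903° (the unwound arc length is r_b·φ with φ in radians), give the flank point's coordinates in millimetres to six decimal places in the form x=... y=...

x=48.329586 y=0.178588

pitch radius r_p = m·N/2 = 3.824·26/2 = 49.712000
base radius r_b = r_p·cos α = 49.712000·cos 18.478° = 47.149119
roll angle φ = 12.903° = 0.22519983 rad
x = r_b·(cos φ + φ·sin φ) = 47.149119·(0.97474950 + 0.22519983·0.22330115) = 48.329586
y = r_b·(sin φ − φ·cos φ) = 47.149119·(0.22330115 − 0.22519983·0.97474950) = 0.178588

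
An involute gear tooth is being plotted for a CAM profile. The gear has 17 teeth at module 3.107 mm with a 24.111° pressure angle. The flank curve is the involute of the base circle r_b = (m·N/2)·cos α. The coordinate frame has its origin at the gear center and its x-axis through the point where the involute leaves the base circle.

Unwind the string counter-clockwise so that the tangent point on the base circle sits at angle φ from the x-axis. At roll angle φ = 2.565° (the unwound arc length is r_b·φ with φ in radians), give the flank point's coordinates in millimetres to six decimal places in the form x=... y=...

pitch radius r_p = m·N/2 = 3.107·17/2 = 26.409500
base radius r_b = r_p·cos α = 26.409500·cos 24.111° = 24.105423
roll angle φ = 2.565° = 0.04476770 rad
x = r_b·(cos φ + φ·sin φ) = 24.105423·(0.99899809 + 0.04476770·0.04475274) = 24.129567
y = r_b·(sin φ − φ·cos φ) = 24.105423·(0.04475274 − 0.04476770·0.99899809) = 0.000721

x=24.129567 y=0.000721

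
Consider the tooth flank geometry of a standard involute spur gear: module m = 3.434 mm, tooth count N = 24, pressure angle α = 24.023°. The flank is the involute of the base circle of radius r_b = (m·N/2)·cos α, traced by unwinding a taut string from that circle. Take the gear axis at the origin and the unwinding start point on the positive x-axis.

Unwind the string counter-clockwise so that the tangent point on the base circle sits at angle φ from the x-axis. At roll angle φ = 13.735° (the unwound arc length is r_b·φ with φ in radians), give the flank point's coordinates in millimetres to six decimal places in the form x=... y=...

pitch radius r_p = m·N/2 = 3.434·24/2 = 41.208000
base radius r_b = r_p·cos α = 41.208000·cos 24.023° = 37.638650
roll angle φ = 13.735° = 0.23972097 rad
x = r_b·(cos φ + φ·sin φ) = 37.638650·(0.97140426 + 0.23972097·0.23743159) = 38.704637
y = r_b·(sin φ − φ·cos φ) = 37.638650·(0.23743159 − 0.23972097·0.97140426) = 0.171843

x=38.704637 y=0.171843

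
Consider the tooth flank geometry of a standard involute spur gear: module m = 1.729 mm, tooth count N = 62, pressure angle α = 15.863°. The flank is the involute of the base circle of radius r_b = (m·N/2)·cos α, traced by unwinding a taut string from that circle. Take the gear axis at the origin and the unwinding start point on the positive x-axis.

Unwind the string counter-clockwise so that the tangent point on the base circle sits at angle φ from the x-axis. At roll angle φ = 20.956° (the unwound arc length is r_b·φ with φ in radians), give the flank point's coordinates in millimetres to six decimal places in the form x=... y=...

pitch radius r_p = m·N/2 = 1.729·62/2 = 53.599000
base radius r_b = r_p·cos α = 53.599000·cos 15.863° = 51.557844
roll angle φ = 20.956° = 0.36575120 rad
x = r_b·(cos φ + φ·sin φ) = 51.557844·(0.93385536 + 0.36575120·0.35765091) = 54.891915
y = r_b·(sin φ − φ·cos φ) = 51.557844·(0.35765091 − 0.36575120·0.93385536) = 0.829679

x=54.891915 y=0.829679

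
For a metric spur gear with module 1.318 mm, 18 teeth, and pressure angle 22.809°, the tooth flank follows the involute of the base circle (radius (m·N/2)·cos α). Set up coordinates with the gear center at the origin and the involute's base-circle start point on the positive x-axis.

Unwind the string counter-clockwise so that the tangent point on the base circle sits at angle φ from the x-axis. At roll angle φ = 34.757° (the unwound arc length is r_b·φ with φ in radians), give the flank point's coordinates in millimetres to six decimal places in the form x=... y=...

pitch radius r_p = m·N/2 = 1.318·18/2 = 11.862000
base radius r_b = r_p·cos α = 11.862000·cos 22.809° = 10.934419
roll angle φ = 34.757° = 0.60662409 rad
x = r_b·(cos φ + φ·sin φ) = 10.934419·(0.82157729 + 0.60662409·0.57009714) = 12.764971
y = r_b·(sin φ − φ·cos φ) = 10.934419·(0.57009714 − 0.60662409·0.82157729) = 0.784091

x=12.764971 y=0.784091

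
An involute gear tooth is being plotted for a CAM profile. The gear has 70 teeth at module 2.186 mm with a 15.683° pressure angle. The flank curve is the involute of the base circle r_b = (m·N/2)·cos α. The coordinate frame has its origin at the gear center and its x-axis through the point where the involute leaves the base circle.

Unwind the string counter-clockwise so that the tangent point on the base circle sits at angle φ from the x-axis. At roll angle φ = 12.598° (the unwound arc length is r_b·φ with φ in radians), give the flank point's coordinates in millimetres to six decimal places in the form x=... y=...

x=75.420835 y=0.259750

pitch radius r_p = m·N/2 = 2.186·70/2 = 76.510000
base radius r_b = r_p·cos α = 76.510000·cos 15.683° = 73.661685
roll angle φ = 12.598° = 0.21987658 rad
x = r_b·(cos φ + φ·sin φ) = 73.661685·(0.97592438 + 0.21987658·0.21810918) = 75.420835
y = r_b·(sin φ − φ·cos φ) = 73.661685·(0.21810918 − 0.21987658·0.97592438) = 0.259750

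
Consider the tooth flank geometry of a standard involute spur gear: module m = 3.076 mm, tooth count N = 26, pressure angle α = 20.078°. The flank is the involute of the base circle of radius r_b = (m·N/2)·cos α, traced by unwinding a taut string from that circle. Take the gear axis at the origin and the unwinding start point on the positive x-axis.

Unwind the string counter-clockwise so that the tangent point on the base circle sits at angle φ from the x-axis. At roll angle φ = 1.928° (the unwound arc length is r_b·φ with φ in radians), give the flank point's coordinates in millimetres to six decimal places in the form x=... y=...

x=37.579033 y=0.000477

pitch radius r_p = m·N/2 = 3.076·26/2 = 39.988000
base radius r_b = r_p·cos α = 39.988000·cos 20.078° = 37.557775
roll angle φ = 1.928° = 0.03364995 rad
x = r_b·(cos φ + φ·sin φ) = 37.557775·(0.99943389 + 0.03364995·0.03364360) = 37.579033
y = r_b·(sin φ − φ·cos φ) = 37.557775·(0.03364360 − 0.03364995·0.99943389) = 0.000477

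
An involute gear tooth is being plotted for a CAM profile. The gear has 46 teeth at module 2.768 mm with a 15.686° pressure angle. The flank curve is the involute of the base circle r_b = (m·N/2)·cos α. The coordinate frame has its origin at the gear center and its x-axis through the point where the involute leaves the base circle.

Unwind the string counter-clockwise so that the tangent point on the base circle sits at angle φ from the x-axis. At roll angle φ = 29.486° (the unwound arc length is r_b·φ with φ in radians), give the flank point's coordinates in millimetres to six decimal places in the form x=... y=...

x=68.879949 y=2.711588

pitch radius r_p = m·N/2 = 2.768·46/2 = 63.664000
base radius r_b = r_p·cos α = 63.664000·cos 15.686° = 61.293015
roll angle φ = 29.486° = 0.51462778 rad
x = r_b·(cos φ + φ·sin φ) = 61.293015·(0.87047599 + 0.51462778·0.49221088) = 68.879949
y = r_b·(sin φ − φ·cos φ) = 61.293015·(0.49221088 − 0.51462778·0.87047599) = 2.711588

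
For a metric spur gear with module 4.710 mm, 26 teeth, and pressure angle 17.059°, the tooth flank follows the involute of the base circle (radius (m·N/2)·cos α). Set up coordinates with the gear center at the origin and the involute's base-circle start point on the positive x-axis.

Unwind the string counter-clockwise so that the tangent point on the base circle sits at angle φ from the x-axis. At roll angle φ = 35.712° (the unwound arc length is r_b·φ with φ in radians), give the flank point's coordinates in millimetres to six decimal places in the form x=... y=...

pitch radius r_p = m·N/2 = 4.710·26/2 = 61.230000
base radius r_b = r_p·cos α = 61.230000·cos 17.059° = 58.536075
roll angle φ = 35.712° = 0.62329198 rad
x = r_b·(cos φ + φ·sin φ) = 58.536075·(0.81196129 + 0.62329198·0.58371128) = 68.825772
y = r_b·(sin φ − φ·cos φ) = 58.536075·(0.58371128 − 0.62329198·0.81196129) = 4.543706

x=68.825772 y=4.543706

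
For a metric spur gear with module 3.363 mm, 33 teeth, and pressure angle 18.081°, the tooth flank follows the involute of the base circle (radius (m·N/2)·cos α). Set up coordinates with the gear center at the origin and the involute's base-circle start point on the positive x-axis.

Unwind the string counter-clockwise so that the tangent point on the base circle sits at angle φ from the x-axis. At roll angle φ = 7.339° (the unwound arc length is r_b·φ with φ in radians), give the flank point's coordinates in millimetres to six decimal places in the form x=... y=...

x=53.180312 y=0.036891

pitch radius r_p = m·N/2 = 3.363·33/2 = 55.489500
base radius r_b = r_p·cos α = 55.489500·cos 18.081° = 52.749357
roll angle φ = 7.339° = 0.12808971 rad
x = r_b·(cos φ + φ·sin φ) = 52.749357·(0.99180772 + 0.12808971·0.12773974) = 53.180312
y = r_b·(sin φ − φ·cos φ) = 52.749357·(0.12773974 − 0.12808971·0.99180772) = 0.036891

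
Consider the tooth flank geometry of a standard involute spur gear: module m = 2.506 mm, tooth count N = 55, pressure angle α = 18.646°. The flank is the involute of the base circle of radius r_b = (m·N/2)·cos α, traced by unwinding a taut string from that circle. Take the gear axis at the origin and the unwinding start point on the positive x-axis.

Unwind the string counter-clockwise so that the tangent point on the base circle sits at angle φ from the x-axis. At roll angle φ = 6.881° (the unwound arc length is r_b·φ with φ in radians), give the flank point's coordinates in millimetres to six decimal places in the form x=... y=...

x=65.766992 y=0.037648

pitch radius r_p = m·N/2 = 2.506·55/2 = 68.915000
base radius r_b = r_p·cos α = 68.915000·cos 18.646° = 65.297791
roll angle φ = 6.881° = 0.12009611 rad
x = r_b·(cos φ + φ·sin φ) = 65.297791·(0.99279713 + 0.12009611·0.11980762) = 65.766992
y = r_b·(sin φ − φ·cos φ) = 65.297791·(0.11980762 − 0.12009611·0.99279713) = 0.037648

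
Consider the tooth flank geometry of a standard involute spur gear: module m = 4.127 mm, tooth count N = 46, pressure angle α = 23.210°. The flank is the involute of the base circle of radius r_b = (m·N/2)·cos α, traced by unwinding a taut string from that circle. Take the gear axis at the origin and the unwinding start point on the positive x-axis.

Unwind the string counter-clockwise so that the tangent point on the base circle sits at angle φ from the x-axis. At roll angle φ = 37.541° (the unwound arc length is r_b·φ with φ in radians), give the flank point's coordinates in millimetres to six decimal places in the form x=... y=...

x=104.002373 y=7.833887

pitch radius r_p = m·N/2 = 4.127·46/2 = 94.921000
base radius r_b = r_p·cos α = 94.921000·cos 23.210° = 87.238718
roll angle φ = 37.541° = 0.65521405 rad
x = r_b·(cos φ + φ·sin φ) = 87.238718·(0.79291752 + 0.65521405·0.60932898) = 104.002373
y = r_b·(sin φ − φ·cos φ) = 87.238718·(0.60932898 − 0.65521405·0.79291752) = 7.833887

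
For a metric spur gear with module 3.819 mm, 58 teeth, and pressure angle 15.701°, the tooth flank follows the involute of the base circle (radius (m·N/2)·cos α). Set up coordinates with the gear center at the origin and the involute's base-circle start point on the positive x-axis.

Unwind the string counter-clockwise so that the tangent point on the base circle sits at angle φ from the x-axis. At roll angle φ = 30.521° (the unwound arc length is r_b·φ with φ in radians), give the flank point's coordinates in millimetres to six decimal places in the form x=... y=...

x=120.689308 y=5.221147

pitch radius r_p = m·N/2 = 3.819·58/2 = 110.751000
base radius r_b = r_p·cos α = 110.751000·cos 15.701° = 106.618551
roll angle φ = 30.521° = 0.53269194 rad
x = r_b·(cos φ + φ·sin φ) = 106.618551·(0.86144308 + 0.53269194·0.50785413) = 120.689308
y = r_b·(sin φ − φ·cos φ) = 106.618551·(0.50785413 − 0.53269194·0.86144308) = 5.221147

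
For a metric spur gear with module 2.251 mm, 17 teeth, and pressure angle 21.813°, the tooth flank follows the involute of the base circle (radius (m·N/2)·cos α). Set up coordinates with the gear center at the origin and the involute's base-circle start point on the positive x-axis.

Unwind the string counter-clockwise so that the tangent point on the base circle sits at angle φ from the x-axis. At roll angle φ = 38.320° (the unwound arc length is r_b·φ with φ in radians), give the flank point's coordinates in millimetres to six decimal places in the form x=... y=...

x=21.303099 y=1.693423

pitch radius r_p = m·N/2 = 2.251·17/2 = 19.133500
base radius r_b = r_p·cos α = 19.133500·cos 21.813° = 17.763571
roll angle φ = 38.320° = 0.66881017 rad
x = r_b·(cos φ + φ·sin φ) = 17.763571·(0.78455998 + 0.66881017·0.62005293) = 21.303099
y = r_b·(sin φ − φ·cos φ) = 17.763571·(0.62005293 − 0.66881017·0.78455998) = 1.693423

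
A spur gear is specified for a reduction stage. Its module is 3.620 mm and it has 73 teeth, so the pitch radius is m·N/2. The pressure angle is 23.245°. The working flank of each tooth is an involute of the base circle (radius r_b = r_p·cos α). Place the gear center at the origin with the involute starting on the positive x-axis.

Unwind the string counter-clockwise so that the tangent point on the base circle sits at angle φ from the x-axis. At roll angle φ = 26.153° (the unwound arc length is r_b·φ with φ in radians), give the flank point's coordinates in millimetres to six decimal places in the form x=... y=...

x=133.400671 y=3.769070

pitch radius r_p = m·N/2 = 3.620·73/2 = 132.130000
base radius r_b = r_p·cos α = 132.130000·cos 23.245° = 121.404434
roll angle φ = 26.153° = 0.45645596 rad
x = r_b·(cos φ + φ·sin φ) = 121.404434·(0.89762024 + 0.45645596·0.44076968) = 133.400671
y = r_b·(sin φ − φ·cos φ) = 121.404434·(0.44076968 − 0.45645596·0.89762024) = 3.769070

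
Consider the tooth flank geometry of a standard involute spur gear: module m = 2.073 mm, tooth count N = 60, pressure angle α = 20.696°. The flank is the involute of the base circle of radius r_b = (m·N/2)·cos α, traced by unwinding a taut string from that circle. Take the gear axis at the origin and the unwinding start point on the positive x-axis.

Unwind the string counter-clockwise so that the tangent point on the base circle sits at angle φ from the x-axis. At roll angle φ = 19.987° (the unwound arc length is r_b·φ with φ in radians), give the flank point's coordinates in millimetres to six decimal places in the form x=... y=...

pitch radius r_p = m·N/2 = 2.073·60/2 = 62.190000
base radius r_b = r_p·cos α = 62.190000·cos 20.696° = 58.176799
roll angle φ = 19.987° = 0.34883896 rad
x = r_b·(cos φ + φ·sin φ) = 58.176799·(0.93977020 + 0.34883896·0.34180693) = 61.609566
y = r_b·(sin φ − φ·cos φ) = 58.176799·(0.34180693 − 0.34883896·0.93977020) = 0.813223

x=61.609566 y=0.813223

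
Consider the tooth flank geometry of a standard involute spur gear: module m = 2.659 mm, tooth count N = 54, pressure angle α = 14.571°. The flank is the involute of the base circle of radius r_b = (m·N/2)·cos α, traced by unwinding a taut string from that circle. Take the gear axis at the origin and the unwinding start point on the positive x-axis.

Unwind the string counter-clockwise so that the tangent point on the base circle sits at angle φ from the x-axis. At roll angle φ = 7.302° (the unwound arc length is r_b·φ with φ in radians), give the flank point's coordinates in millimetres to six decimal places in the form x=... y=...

x=70.045883 y=0.047865

pitch radius r_p = m·N/2 = 2.659·54/2 = 71.793000
base radius r_b = r_p·cos α = 71.793000·cos 14.571° = 69.483895
roll angle φ = 7.302° = 0.12744394 rad
x = r_b·(cos φ + φ·sin φ) = 69.483895·(0.99189001 + 0.12744394·0.12709923) = 70.045883
y = r_b·(sin φ − φ·cos φ) = 69.483895·(0.12709923 − 0.12744394·0.99189001) = 0.047865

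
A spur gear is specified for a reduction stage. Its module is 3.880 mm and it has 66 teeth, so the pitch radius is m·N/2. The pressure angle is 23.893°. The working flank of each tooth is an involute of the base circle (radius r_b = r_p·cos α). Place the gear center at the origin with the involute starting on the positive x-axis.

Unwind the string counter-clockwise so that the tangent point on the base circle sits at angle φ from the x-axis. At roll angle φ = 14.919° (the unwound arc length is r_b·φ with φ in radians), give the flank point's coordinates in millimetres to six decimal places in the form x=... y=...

pitch radius r_p = m·N/2 = 3.880·66/2 = 128.040000
base radius r_b = r_p·cos α = 128.040000·cos 23.893° = 117.067413
roll angle φ = 14.919° = 0.26038567 rad
x = r_b·(cos φ + φ·sin φ) = 117.067413·(0.96629076 + 0.26038567·0.25745324) = 120.969023
y = r_b·(sin φ − φ·cos φ) = 117.067413·(0.25745324 − 0.26038567·0.96629076) = 0.684256

x=120.969023 y=0.684256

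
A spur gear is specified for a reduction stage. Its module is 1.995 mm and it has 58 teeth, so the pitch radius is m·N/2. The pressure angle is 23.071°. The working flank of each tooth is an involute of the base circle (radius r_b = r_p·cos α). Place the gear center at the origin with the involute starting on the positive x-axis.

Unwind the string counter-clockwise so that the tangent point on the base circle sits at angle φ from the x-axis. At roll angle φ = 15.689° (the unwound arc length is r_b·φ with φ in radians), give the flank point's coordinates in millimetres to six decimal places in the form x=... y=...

pitch radius r_p = m·N/2 = 1.995·58/2 = 57.855000
base radius r_b = r_p·cos α = 57.855000·cos 23.071° = 53.227755
roll angle φ = 15.689° = 0.27382471 rad
x = r_b·(cos φ + φ·sin φ) = 53.227755·(0.96274368 + 0.27382471·0.27041562) = 55.186012
y = r_b·(sin φ − φ·cos φ) = 53.227755·(0.27041562 − 0.27382471·0.96274368) = 0.361555

x=55.186012 y=0.361555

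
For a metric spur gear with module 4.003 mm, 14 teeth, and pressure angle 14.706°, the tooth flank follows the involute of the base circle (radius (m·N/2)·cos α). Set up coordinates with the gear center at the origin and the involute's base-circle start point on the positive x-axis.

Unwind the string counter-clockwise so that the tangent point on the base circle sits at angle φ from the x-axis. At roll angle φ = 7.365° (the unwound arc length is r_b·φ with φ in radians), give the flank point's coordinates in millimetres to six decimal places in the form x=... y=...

pitch radius r_p = m·N/2 = 4.003·14/2 = 28.021000
base radius r_b = r_p·cos α = 28.021000·cos 14.706° = 27.103065
roll angle φ = 7.365° = 0.12854350 rad
x = r_b·(cos φ + φ·sin φ) = 27.103065·(0.99174965 + 0.12854350·0.12818980) = 27.326059
y = r_b·(sin φ − φ·cos φ) = 27.103065·(0.12818980 − 0.12854350·0.99174965) = 0.019157

x=27.326059 y=0.019157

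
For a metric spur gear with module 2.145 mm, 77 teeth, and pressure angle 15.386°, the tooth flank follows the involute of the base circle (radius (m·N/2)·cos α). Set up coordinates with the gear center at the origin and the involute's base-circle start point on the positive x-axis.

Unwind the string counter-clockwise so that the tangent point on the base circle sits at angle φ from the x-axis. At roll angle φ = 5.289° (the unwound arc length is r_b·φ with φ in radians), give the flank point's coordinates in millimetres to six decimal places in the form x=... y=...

x=79.961284 y=0.020859

pitch radius r_p = m·N/2 = 2.145·77/2 = 82.582500
base radius r_b = r_p·cos α = 82.582500·cos 15.386° = 79.622765
roll angle φ = 5.289° = 0.09231046 rad
x = r_b·(cos φ + φ·sin φ) = 79.622765·(0.99574241 + 0.09231046·0.09217942) = 79.961284
y = r_b·(sin φ − φ·cos φ) = 79.622765·(0.09217942 − 0.09231046·0.99574241) = 0.020859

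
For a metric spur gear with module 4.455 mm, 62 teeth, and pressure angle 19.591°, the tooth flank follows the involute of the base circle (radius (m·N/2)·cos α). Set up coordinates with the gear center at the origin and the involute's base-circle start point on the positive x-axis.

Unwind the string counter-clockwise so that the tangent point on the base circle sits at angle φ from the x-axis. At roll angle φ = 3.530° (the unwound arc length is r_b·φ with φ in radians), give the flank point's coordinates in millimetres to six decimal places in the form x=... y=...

pitch radius r_p = m·N/2 = 4.455·62/2 = 138.105000
base radius r_b = r_p·cos α = 138.105000·cos 19.591° = 130.110120
roll angle φ = 3.530° = 0.06161012 rad
x = r_b·(cos φ + φ·sin φ) = 130.110120·(0.99810270 + 0.06161012·0.06157115) = 130.356822
y = r_b·(sin φ − φ·cos φ) = 130.110120·(0.06157115 − 0.06161012·0.99810270) = 0.010139

x=130.356822 y=0.010139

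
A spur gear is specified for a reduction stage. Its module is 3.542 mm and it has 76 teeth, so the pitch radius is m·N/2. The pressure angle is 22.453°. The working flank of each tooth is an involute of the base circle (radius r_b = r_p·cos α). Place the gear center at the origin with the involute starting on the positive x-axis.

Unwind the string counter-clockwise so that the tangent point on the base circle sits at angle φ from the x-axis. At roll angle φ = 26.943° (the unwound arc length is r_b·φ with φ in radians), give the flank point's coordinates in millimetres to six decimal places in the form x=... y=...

x=137.395112 y=4.217058

pitch radius r_p = m·N/2 = 3.542·76/2 = 134.596000
base radius r_b = r_p·cos α = 134.596000·cos 22.453° = 124.392700
roll angle φ = 26.943° = 0.47024406 rad
x = r_b·(cos φ + φ·sin φ) = 124.392700·(0.89145773 + 0.47024406·0.45310387) = 137.395112
y = r_b·(sin φ − φ·cos φ) = 124.392700·(0.45310387 − 0.47024406·0.89145773) = 4.217058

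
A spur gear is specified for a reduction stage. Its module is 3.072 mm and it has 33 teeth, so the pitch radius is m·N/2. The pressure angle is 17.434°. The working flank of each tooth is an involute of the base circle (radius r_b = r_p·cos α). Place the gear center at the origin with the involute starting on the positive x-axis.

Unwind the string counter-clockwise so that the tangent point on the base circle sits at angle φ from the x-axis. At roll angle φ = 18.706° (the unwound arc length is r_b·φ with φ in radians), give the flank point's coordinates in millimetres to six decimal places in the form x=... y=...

x=50.868579 y=0.555008

pitch radius r_p = m·N/2 = 3.072·33/2 = 50.688000
base radius r_b = r_p·cos α = 50.688000·cos 17.434° = 48.359530
roll angle φ = 18.706° = 0.32648129 rad
x = r_b·(cos φ + φ·sin φ) = 48.359530·(0.94717670 + 0.32648129·0.32071218) = 50.868579
y = r_b·(sin φ − φ·cos φ) = 48.359530·(0.32071218 − 0.32648129·0.94717670) = 0.555008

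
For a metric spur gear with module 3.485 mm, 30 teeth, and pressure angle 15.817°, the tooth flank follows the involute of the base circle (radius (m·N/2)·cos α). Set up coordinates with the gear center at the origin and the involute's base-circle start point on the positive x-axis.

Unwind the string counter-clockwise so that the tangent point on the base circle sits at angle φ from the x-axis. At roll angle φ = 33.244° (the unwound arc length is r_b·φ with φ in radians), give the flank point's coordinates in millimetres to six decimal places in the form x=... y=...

pitch radius r_p = m·N/2 = 3.485·30/2 = 52.275000
base radius r_b = r_p·cos α = 52.275000·cos 15.817° = 50.295720
roll angle φ = 33.244° = 0.58021726 rad
x = r_b·(cos φ + φ·sin φ) = 50.295720·(0.83634357 + 0.58021726·0.54820565) = 58.062483
y = r_b·(sin φ − φ·cos φ) = 50.295720·(0.54820565 − 0.58021726·0.83634357) = 3.165848

x=58.062483 y=3.165848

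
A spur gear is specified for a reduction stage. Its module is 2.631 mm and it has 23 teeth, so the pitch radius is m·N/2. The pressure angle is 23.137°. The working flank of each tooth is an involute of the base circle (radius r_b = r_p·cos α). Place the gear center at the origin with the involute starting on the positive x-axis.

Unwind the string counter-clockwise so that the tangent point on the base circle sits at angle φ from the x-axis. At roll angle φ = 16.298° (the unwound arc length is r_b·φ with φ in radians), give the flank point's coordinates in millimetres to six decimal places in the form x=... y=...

x=28.925870 y=0.211738

pitch radius r_p = m·N/2 = 2.631·23/2 = 30.256500
base radius r_b = r_p·cos α = 30.256500·cos 23.137° = 27.822908
roll angle φ = 16.298° = 0.28445376 rad
x = r_b·(cos φ + φ·sin φ) = 27.822908·(0.95981509 + 0.28445376·0.28063321) = 28.925870
y = r_b·(sin φ − φ·cos φ) = 27.822908·(0.28063321 − 0.28445376·0.95981509) = 0.211738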